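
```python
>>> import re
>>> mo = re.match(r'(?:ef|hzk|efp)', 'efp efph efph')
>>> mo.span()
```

(0, 2)

Alternation tries branches left to right and keeps the first one that lets the overall match succeed at that position.
`re.match` won't scan ahead — the pattern has to work from the very first character.
The match spans [0:2] → 'ef'.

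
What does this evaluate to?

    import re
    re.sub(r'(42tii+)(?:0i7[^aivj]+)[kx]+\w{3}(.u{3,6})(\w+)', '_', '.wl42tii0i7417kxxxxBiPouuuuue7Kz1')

Pattern: the literal '42t', then a literal 'i', then one or more of a literal 'i' (captured); then the literal '0i7', then one or more of any character except [aivj] (non-capturing group); then one or more of one of [kx], then exactly 3 of a word character; then any character, then 3 to 6 of a literal 'u' (captured); then one or more of a word character (captured).
Matches: at [3:33] → '42tii0i7417kxxxxBiPouuuuue7Kz1'.
Every occurrence is swapped for '_'.

'.wl_'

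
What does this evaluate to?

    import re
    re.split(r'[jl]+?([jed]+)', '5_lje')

['5_', 'je', '']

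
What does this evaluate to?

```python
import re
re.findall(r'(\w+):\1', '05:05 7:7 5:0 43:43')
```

['05', '7', '43']

After group 1 captures some text, `\1` only succeeds where that same text appears again.
Walking the string: at [0:5] match '05:05', group 1 = '05'; at [6:9] match '7:7', group 1 = '7'; at [14:19] match '43:43', group 1 = '43'.
`findall` collects group 1 from each match (3 total).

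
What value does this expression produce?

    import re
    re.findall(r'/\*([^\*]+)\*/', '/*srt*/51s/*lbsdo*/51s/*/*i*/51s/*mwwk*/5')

['srt', 'lbsdo', 'i', 'mwwk']

Walking the string: at [0:7] match '/*srt*/', group 1 = 'srt'; at [10:19] match '/*lbsdo*/', group 1 = 'lbsdo'; at [24:29] match '/*i*/', group 1 = 'i'; at [32:40] match '/*mwwk*/', group 1 = 'mwwk'.
One capturing group, so `findall` returns just the captured substring from each match — 4 in all.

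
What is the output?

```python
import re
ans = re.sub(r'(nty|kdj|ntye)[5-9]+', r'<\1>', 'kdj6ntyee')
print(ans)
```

<kdj>ntyee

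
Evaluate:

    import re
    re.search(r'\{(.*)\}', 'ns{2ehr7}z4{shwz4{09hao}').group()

'{2ehr7}z4{shwz4{09hao}'

`re.search` scans for the first position where the pattern succeeds.
The match spans [2:24] → '{2ehr7}z4{shwz4{09hao}'.
Captured: group 1 = '2ehr7}z4{shwz4{09hao'.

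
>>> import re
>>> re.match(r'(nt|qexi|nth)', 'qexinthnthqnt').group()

`re.match` only tries the pattern at the start of the string.
The match spans [0:4] → 'qexi'.

'qexi'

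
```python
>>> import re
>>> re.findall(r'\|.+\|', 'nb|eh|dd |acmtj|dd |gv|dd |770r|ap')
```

['|eh|dd |acmtj|dd |gv|dd |770r|']

`findall` yields the raw match text (1 of them) because the pattern has no groups.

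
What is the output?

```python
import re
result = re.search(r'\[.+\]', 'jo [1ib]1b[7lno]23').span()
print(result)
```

(3, 16)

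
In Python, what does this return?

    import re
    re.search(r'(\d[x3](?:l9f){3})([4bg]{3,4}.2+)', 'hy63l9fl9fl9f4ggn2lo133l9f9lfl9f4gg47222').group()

The pattern matches a digit, then one of [x3], then the literal 'l9f' repeated 3 times (captured); then 3 to 4 of one of [4bg], then any character, then one or more of a literal '2' (captured).
`re.search` scans for the first position where the pattern succeeds.
The match spans [2:18] → '63l9fl9fl9f4ggn2'.
Captured: group 1 = '63l9fl9fl9f', group 2 = '4ggn2'.

'63l9fl9fl9f4ggn2'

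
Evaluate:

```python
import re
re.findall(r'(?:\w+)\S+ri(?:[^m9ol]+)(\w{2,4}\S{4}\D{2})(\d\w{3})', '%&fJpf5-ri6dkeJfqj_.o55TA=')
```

The pattern matches one or more of a word character (non-capturing group); then one or more of a non-whitespace character, then the literal 'ri'; then one or more of any character except [m9ol] (non-capturing group); then 2 to 4 of a word character, then exactly 4 of a non-whitespace character, then exactly 2 of a non-digit (captured); then a digit, then exactly 3 of a word character (captured).
Scanning left to right: at [2:25] match 'fJpf5-ri6dkeJfqj_.o55TA', groups = ('eJfqj_.o', '55TA').
`findall` packs the 2 group values into a tuple for every match.

[('eJfqj_.o', '55TA')]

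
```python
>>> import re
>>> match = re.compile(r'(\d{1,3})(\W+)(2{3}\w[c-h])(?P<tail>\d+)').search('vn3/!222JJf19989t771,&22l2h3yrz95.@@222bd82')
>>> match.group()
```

'95.@@222bd82'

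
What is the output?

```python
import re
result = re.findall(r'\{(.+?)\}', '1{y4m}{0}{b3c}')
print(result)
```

['y4m', '0', 'b3c']

Because there's exactly one group, `findall` drops the full match and keeps group 1 from each hit.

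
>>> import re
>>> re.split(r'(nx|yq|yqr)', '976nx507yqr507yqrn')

Alternation tries branches left to right and keeps the first one that lets the overall match succeed at that position.
With a capturing group present, the delimiter's captured portion is kept in the result list.

['976', 'nx', '507', 'yq', 'r507', 'yq', 'rn']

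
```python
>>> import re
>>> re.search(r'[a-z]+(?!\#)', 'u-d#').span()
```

(0, 1)

The negative lookahead/lookbehind blocks any match where the forbidden context is present.
`re.search` scans for the first position where the pattern succeeds.
The match spans [0:1] → 'u'.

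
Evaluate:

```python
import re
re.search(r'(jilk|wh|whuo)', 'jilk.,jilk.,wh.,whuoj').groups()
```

('jilk',)

The match spans [0:4] → 'jilk'.
Captured: group 1 = 'jilk'.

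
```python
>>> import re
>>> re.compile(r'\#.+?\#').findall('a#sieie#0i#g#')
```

Since nothing is captured, `findall` lists the 2 matched substrings directly.

['#sieie#', '#g#']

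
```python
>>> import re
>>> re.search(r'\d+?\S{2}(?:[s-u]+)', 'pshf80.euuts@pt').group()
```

'80.euuts'

This matches one or more of a digit (lazy), then exactly 2 of a non-whitespace character; then one or more of a character in [s-u] (non-capturing group).
`re.search` tries every starting position until one works.
The match spans [4:12] → '80.euuts'.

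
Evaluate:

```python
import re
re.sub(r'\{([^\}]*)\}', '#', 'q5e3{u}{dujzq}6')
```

'q5e3##6'

Matches: at [4:7] → '{u}'; at [7:14] → '{dujzq}'.
`sub` substitutes '#' at each match site.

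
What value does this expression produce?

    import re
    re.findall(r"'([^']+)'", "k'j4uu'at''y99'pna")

['j4uu', 'y99']

Because there's exactly one group, `findall` drops the full match and keeps group 1 from each hit.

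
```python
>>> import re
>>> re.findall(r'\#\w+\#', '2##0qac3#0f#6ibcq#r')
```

['#0qac3#', '#6ibcq#']

Walking the string: at [2:9] → '#0qac3#'; at [11:18] → '#6ibcq#'.
`findall` yields the raw match text (2 of them) because the pattern has no groups.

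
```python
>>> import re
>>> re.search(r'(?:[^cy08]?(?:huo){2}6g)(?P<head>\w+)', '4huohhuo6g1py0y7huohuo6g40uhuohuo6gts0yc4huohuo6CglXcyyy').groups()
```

('40uhuohuo6gts0yc4huohuo6CglXcyyy',)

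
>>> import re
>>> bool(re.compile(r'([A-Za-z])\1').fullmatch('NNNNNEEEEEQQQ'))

False

`re.fullmatch` is like wrapping the pattern in `^…$` (in single-line mode).
Here there's no way to consume every character, so the call returns None, and `bool(None)` is False.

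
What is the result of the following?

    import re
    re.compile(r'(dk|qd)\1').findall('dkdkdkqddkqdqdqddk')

`\1` has to match the exact text group 1 already captured.
With a single group, `findall` returns only what that group captured — 2 items.

['dk', 'qd']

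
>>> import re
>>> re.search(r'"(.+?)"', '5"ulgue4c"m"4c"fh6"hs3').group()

Because the quantifier is non-greedy, it stops expanding at the earliest point where the rest of the pattern can succeed.
The match spans [1:10] → '"ulgue4c"'.

'"ulgue4c"'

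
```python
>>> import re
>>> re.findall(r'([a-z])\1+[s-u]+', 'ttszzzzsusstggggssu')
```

['t', 'z', 'g']

The backreference `\1` re-matches whatever the first group consumed, character for character.
Walking the string: at [0:3] match 'tts', group 1 = 't'; at [3:12] match 'zzzzsusst', group 1 = 'z'; at [12:19] match 'ggggssu', group 1 = 'g'.
One capturing group, so `findall` returns just the captured substring from each match — 3 in all.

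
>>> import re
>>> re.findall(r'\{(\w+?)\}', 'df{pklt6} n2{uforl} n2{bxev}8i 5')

['pklt6', 'uforl', 'bxev']

With a single group, `findall` returns only what that group captured — 3 items.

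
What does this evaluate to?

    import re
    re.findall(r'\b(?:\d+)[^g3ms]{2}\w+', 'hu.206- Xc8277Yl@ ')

This matches a word boundary (`\b`, zero-width); then one or more of a digit (non-capturing group); then exactly 2 of any character except [g3ms]; then one or more of a word character.
Matches: at [3:16] → '206- Xc8277Yl'.
No capturing groups, so `findall` returns the 1 full match string.

['206- Xc8277Yl']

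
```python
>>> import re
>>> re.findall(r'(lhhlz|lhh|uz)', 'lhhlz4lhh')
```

['lhhlz', 'lhh']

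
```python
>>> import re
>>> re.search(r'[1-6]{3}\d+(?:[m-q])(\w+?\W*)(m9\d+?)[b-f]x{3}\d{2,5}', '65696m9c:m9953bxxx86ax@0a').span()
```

(0, 20)

This matches exactly 3 of a character in [1-6], then one or more of a digit; then a character in [m-q] (non-capturing group); then one or more of a word character (lazy), then zero or more of a non-word character (captured); then the literal 'm9', then one or more of a digit (lazy) (captured); then a character in [b-f], then exactly 3 of the literal 'x', then 2 to 5 of a digit.
`re.search` scans for the first position where the pattern succeeds.
The match spans [0:20] → '65696m9c:m9953bxxx86'.
Captured: group 1 = '9c:', group 2 = 'm9953'.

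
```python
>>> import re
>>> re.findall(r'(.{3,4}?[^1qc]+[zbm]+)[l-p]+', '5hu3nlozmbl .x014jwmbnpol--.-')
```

This matches 3 to 4 of any character (lazy), then one or more of any character except [1qc], then one or more of one of [zbm] (captured); then one or more of a character in [l-p].
With a single group, `findall` returns only what that group captured — 2 items.

['5hu3nlozmb', '.x014jwmb']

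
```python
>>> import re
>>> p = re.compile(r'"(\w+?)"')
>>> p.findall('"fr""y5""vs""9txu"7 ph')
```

['fr', 'y5', 'vs', '9txu']

Because there's exactly one group, `findall` drops the full match and keeps group 1 from each hit.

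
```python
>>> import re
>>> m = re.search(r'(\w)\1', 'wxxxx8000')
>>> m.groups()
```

('x',)

The match spans [1:3] → 'xx'.
Captured: group 1 = 'x'.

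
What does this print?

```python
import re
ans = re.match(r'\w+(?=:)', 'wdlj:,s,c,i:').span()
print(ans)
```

(0, 4)

The `(?=…)`/`(?<=…)` assertion just peeks at neighbouring text; it doesn't advance the match position.
`re.match` only tries the pattern at the start of the string.
The match spans [0:4] → 'wdlj'.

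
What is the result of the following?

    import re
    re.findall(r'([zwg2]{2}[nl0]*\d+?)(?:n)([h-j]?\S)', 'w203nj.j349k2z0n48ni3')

[('w203', 'j.'), ('2z0n48', 'i3')]

With 2 capturing groups, `findall` returns a 2-tuple per match.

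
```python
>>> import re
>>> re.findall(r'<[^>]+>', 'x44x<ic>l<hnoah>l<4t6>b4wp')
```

['<ic>', '<hnoah>', '<4t6>']

Walking the string: at [4:8] → '<ic>'; at [9:16] → '<hnoah>'; at [17:22] → '<4t6>'.
With no groups in the pattern, `findall` gives back each whole match — 3 here.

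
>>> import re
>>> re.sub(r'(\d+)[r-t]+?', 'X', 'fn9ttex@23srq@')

Because the quantifier is non-greedy, it stops expanding at the earliest point where the rest of the pattern can succeed.
Every occurrence is swapped for 'X'.

'fnXtex@Xrq@'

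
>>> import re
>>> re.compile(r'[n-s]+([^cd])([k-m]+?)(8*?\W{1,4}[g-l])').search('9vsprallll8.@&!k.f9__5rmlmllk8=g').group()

The pattern matches one or more of a character in [n-s]; then any character except [cd] (captured); then one or more of a character in [k-m] (lazy) (captured); then zero or more of a literal '8' (lazy), then 1 to 4 of a non-word character, then a character in [g-l] (captured).
The match spans [2:16] → 'sprallll8.@&!k'.

'sprallll8.@&!k'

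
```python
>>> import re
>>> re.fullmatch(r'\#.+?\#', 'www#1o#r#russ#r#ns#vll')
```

None

`re.fullmatch` is like wrapping the pattern in `^…$` (in single-line mode).
Here there's no way to consume every character, so the call returns None.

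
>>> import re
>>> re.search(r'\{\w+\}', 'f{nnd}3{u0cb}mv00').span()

(1, 6)

`search` walks the string left to right and returns the first match it finds.
The match spans [1:6] → '{nnd}'.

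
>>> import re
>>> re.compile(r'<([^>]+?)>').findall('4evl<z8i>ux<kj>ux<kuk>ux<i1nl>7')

['z8i', 'kj', 'kuk', 'i1nl']

Scanning left to right: at [4:9] match '<z8i>', group 1 = 'z8i'; at [11:15] match '<kj>', group 1 = 'kj'; at [17:22] match '<kuk>', group 1 = 'kuk'; at [24:30] match '<i1nl>', group 1 = 'i1nl'.
With a single group, `findall` returns only what that group captured — 4 items.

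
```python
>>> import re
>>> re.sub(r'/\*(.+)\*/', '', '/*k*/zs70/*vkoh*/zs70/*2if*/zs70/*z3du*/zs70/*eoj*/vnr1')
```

Matches: at [0:51] → '/*k*/zs70/*vkoh*/zs70/*2if*/zs70/*z3du*/zs70/*eoj*/'.
Each match is replaced by ''.

'vnr1'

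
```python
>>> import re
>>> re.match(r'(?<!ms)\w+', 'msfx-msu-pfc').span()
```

(0, 4)

A negative assertion filters positions out without eating any characters.
`re.match` won't scan ahead — the pattern has to work from the very first character.
The match spans [0:4] → 'msfx'.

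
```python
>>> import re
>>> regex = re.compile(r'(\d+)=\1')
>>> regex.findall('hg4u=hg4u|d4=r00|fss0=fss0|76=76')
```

['76']

The backreference `\1` re-matches whatever the first group consumed, character for character.
One capturing group, so `findall` returns just the captured substring from the one match — 1 in all.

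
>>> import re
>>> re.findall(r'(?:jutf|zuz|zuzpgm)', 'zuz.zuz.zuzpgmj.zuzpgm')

['zuz', 'zuz', 'zuz', 'zuz']

The regex engine tests alternatives in the order written; an earlier branch that matches wins even if a later one would match more.
Walking the string: at [0:3] → 'zuz'; at [4:7] → 'zuz'; at [8:11] → 'zuz'; at [16:19] → 'zuz'.
`findall` yields the raw match text (4 of them) because the pattern has no groups.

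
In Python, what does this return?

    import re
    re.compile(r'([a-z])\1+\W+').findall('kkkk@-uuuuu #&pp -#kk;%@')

['k', 'u', 'p', 'k']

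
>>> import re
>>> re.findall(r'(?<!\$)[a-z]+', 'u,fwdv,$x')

['u', 'fwdv']

Because the assertion is negative and zero-width, positions next to the forbidden text are skipped.
`findall` yields the raw match text (2 of them) because the pattern has no groups.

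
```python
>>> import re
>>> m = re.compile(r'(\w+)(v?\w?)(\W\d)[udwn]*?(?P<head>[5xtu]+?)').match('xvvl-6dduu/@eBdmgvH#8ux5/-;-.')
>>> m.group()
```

'xvvl-6ddu'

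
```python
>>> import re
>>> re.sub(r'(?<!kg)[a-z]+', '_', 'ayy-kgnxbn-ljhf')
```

'_-_-_'

A negative assertion filters positions out without eating any characters.
Matches: at [0:3] → 'ayy'; at [4:10] → 'kgnxbn'; at [11:15] → 'ljhf'.
Each match is replaced by '_'.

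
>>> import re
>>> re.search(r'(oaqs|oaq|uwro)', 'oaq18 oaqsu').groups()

`re.search` scans for the first position where the pattern succeeds.
The match spans [0:3] → 'oaq'.
Captured: group 1 = 'oaq'.

('oaq',)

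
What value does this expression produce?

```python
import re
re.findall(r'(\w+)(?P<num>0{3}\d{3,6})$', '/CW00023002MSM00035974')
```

[('CW00023002MSM', '00035974')]

Multiple groups make `findall` return tuples — one 2-tuple for the one match.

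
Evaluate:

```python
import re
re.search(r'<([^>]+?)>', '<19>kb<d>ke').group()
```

Unlike `match`, `search` isn't anchored — it looks for the pattern anywhere in the string.
The match spans [0:4] → '<19>'.
Captured: group 1 = '19'.

'<19>'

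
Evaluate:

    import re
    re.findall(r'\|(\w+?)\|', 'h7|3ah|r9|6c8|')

With a single group, `findall` returns only what that group captured — 2 items.

['3ah', '6c8']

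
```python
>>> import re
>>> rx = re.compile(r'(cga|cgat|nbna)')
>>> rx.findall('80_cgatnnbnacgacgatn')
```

['cga', 'nbna', 'cga', 'cga']

Alternation isn't longest-match — the leftmost alternative that fits at this position is chosen.
Because there's exactly one group, `findall` drops the full match and keeps group 1 from each hit.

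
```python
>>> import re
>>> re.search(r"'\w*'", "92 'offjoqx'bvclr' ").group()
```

"'offjoqx'"

`re.search` tries every starting position until one works.
The match spans [3:12] → "'offjoqx'".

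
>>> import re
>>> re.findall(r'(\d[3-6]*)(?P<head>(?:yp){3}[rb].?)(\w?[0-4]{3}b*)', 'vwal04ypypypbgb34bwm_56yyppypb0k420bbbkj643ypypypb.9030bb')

[('643', 'ypypypb.', '9030bb')]

The pattern matches a digit, then zero or more of a character in [3-6] (captured); then the literal 'yp' repeated 3 times, then one of [rb], then optionally any character (captured as 'head'); then optionally a word character, then exactly 3 of a character in [0-4], then zero or more of a literal 'b' (captured).
Walking the string: at [40:57] match '643ypypypb.9030bb', groups = ('643', 'ypypypb.', '9030bb').
With 3 capturing groups, `findall` returns a 3-tuple per match.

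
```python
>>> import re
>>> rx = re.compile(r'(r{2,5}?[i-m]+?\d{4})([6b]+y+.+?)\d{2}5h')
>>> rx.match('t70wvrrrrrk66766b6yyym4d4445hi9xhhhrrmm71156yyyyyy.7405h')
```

None

This matches 2 to 5 of the literal 'r' (lazy), then one or more of a character in [i-m] (lazy), then exactly 4 of a digit (captured); then one or more of one of [6b], then one or more of the literal 'y', then one or more of any character (lazy) (captured); then exactly 2 of a digit, then the literal '5h'.
`match` is anchored at position 0; if the pattern doesn't fit there, it returns None.
Here the pattern fails at index 0, so the call returns None.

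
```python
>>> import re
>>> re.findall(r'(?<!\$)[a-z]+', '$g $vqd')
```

Because the assertion is negative and zero-width, positions next to the forbidden text are skipped.
Scanning left to right: at [5:7] → 'qd'.
`findall` yields the raw match text (1 of them) because the pattern has no groups.

['qd']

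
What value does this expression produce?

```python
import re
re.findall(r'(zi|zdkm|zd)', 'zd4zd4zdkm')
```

Alternation tries branches left to right and keeps the first one that lets the overall match succeed at that position.
Scanning left to right: at [0:2] match 'zd', group 1 = 'zd'; at [3:5] match 'zd', group 1 = 'zd'; at [6:10] match 'zdkm', group 1 = 'zdkm'.
With a single group, `findall` returns only what that group captured — 3 items.

['zd', 'zd', 'zdkm']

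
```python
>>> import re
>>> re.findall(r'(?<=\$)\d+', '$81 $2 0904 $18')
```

The `(?=…)`/`(?<=…)` assertion just peeks at neighbouring text; it doesn't advance the match position.
Scanning left to right: at [1:3] → '81'; at [5:6] → '2'; at [13:15] → '18'.
With no groups in the pattern, `findall` gives back each whole match — 3 here.

['81', '2', '18']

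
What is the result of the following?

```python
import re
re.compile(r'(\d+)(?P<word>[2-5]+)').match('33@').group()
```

'33'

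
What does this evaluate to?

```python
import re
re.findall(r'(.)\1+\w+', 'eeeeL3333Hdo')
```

`\1` has to match the exact text group 1 already captured.
Walking the string: at [0:12] match 'eeeeL3333Hdo', group 1 = 'e'.
Because there's exactly one group, `findall` drops the full match and keeps group 1 from the one hit.

['e']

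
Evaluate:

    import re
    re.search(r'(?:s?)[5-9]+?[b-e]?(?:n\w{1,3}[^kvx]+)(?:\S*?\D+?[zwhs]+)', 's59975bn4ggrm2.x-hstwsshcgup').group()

Lazy quantifiers expand one character at a time until the remainder of the pattern can match.
The match spans [0:19] → 's59975bn4ggrm2.x-hs'.

's59975bn4ggrm2.x-hs'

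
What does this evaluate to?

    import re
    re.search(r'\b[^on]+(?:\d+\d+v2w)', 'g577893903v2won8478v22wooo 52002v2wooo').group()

'g577893903v2w'

Pattern: a word boundary (`\b`, zero-width); then one or more of any character except [on]; then one or more of a digit, then one or more of a digit, then the literal 'v2w' (non-capturing group).
`re.search` scans for the first position where the pattern succeeds.
The match spans [0:13] → 'g577893903v2w'.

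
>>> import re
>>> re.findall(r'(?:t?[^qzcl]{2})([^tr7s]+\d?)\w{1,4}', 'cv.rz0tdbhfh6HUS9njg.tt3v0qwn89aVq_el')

The pattern matches optionally a literal 't', then exactly 2 of any character except [qzcl] (non-capturing group); then one or more of any character except [tr7s], then optionally a digit (captured); then 1 to 4 of a word character.
Matches: at [2:10] match '.rz0tdbh', group 1 = 'z0'; at [10:25] match 'fh6HUS9njg.tt3v', group 1 = '6HUS9njg.'; at [27:37] match 'wn89aVq_el', group 1 = '89aVq_e'.
One capturing group, so `findall` returns just the captured substring from each match — 3 in all.

['z0', '6HUS9njg.', '89aVq_e']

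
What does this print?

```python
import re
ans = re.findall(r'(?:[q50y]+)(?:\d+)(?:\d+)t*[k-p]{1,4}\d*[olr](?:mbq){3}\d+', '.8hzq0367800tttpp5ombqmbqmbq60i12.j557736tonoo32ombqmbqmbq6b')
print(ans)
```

This matches one or more of one of [q50y] (non-capturing group); then one or more of a digit (non-capturing group); then one or more of a digit (non-capturing group); then zero or more of the literal 't', then 1 to 4 of a character in [k-p], then zero or more of a digit; then one of [olr], then the literal 'mbq' repeated 3 times, then one or more of a digit.
With no groups in the pattern, `findall` gives back each whole match — 2 here.

['q0367800tttpp5ombqmbqmbq60', '557736tonoo32ombqmbqmbq6']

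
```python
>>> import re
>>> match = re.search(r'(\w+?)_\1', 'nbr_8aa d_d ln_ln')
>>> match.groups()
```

('d',)

The backreference `\1` re-matches whatever the first group consumed, character for character.
Unlike `match`, `search` isn't anchored — it looks for the pattern anywhere in the string.
The match spans [8:11] → 'd_d'.
Captured: group 1 = 'd'.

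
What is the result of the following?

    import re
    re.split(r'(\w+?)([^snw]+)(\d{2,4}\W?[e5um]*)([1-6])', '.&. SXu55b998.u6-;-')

This matches one or more of a word character (lazy) (captured); then one or more of any character except [snw] (captured); then 2 to 4 of a digit, then optionally a non-word character, then zero or more of one of [e5um] (captured); then a character in [1-6] (captured).
Matches to split on: at [4:16] → 'SXu55b998.u6'.
Because the pattern has a capturing group, `split` also inserts each captured text between the pieces.

['.&. ', 'S', 'Xu55b9', '98.u', '6', '-;-']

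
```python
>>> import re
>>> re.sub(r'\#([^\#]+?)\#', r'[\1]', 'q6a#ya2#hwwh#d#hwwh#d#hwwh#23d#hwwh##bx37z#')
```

Matches: at [3:8] → '#ya2#'; at [12:15] → '#d#'; at [19:22] → '#d#'; at [26:31] → '#23d#'; at [36:43] → '#bx37z#'.
Each match is replaced using the text its own group 1 captured.

'q6a[ya2]hwwh[d]hwwh[d]hwwh[23d]hwwh#[bx37z]'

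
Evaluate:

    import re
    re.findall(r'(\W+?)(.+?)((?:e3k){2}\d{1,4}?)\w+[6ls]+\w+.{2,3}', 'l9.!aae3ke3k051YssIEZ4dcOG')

[('.', '!aa', 'e3ke3k0')]

This matches one or more of a non-word character (lazy) (captured); then one or more of any character (lazy) (captured); then the literal 'e3k' repeated 2 times, then 1 to 4 of a digit (lazy) (captured); then one or more of a word character; then one or more of one of [6ls]; then one or more of a word character, then 2 to 3 of any character.
`findall` packs the 3 group values into a tuple for every match.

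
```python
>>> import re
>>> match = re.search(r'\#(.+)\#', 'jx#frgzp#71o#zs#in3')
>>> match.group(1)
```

Unlike `match`, `search` isn't anchored — it looks for the pattern anywhere in the string.
The match spans [2:16] → '#frgzp#71o#zs#'.
Captured: group 1 = 'frgzp#71o#zs'.

'frgzp#71o#zs'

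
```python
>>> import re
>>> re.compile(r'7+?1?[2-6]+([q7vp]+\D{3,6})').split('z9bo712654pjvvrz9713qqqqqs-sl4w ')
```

Pattern: one or more of a literal '7' (lazy), then optionally the literal '1'; then one or more of a character in [2-6]; then one or more of one of [q7vp], then 3 to 6 of a non-digit (captured).
Matches to split on: at [4:16] → '712654pjvvrz'; at [17:29] → '713qqqqqs-sl'.
Because the pattern has a capturing group, `split` also inserts each captured text between the pieces.

['z9bo', 'pjvvrz', '9', 'qqqqqs-sl', '4w ']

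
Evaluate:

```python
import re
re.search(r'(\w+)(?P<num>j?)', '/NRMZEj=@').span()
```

The pattern matches one or more of a word character (captured); then optionally a literal 'j' (captured as 'num').
`search` walks the string left to right and returns the first match it finds.
The match spans [1:7] → 'NRMZEj'.
Captured: group 1 = 'NRMZEj', group 2 = ''.

(1, 7)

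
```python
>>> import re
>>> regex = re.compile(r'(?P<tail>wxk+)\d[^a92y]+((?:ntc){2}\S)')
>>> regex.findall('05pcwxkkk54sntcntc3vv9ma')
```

[('wxkkk', 'ntcntc3')]

`findall` packs the 2 group values into a tuple for every match.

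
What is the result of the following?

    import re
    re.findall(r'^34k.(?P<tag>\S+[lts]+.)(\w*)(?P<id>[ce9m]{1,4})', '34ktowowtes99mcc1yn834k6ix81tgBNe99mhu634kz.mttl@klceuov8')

[('owowtes99mcc1yn834k6ix81tgBNe99mhu634kz.mttl@klc', '', 'e')]

This matches anchored at the start of the string; then the literal '34k', then any character; then one or more of a non-whitespace character, then one or more of one of [lts], then any character (captured as 'tag'); then zero or more of a word character (captured); then 1 to 4 of one of [ce9m] (captured as 'id').
Matches: at [0:53] match '34ktowowtes99mcc1yn834k6ix81tgBNe99mhu634kz.mttl@klce', groups = ('owowtes99mcc1yn834k6ix81tgBNe99mhu634kz.mttl@klc', '', 'e').
3 groups means the one result is a tuple of 3 captured strings — 1 here.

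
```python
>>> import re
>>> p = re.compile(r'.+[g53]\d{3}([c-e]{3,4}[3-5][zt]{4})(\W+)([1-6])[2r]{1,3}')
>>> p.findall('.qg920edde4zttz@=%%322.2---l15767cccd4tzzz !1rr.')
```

[('cccd4tzzz', ' !', '1')]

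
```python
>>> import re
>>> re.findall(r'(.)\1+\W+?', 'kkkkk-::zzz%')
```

`\1` is not a pattern — it's the concrete string captured by group 1, re-applied verbatim.
Scanning left to right: at [0:6] match 'kkkkk-', group 1 = 'k'; at [8:12] match 'zzz%', group 1 = 'z'.
With a single group, `findall` returns only what that group captured — 2 items.

['k', 'z']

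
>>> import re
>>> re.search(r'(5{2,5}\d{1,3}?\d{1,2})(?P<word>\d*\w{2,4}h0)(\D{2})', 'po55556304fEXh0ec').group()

'55556304fEXh0ec'

The match spans [2:17] → '55556304fEXh0ec'.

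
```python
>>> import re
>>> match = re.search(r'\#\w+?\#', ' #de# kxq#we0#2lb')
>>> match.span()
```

(1, 5)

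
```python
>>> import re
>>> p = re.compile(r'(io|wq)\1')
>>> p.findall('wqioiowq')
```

['io']

The backreference `\1` re-matches whatever the first group consumed, character for character.
Matches: at [2:6] match 'ioio', group 1 = 'io'.
With a single group, `findall` returns only what that group captured — 1 item.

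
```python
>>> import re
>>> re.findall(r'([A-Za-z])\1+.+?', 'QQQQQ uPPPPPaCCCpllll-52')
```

After group 1 captures some text, `\1` only succeeds where that same text appears again.
`findall` collects group 1 from each match (4 total).

['Q', 'P', 'C', 'l']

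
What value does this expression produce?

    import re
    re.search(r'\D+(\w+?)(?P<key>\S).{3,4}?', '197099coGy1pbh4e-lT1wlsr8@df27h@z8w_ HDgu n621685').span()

(6, 15)

This matches one or more of a non-digit; then one or more of a word character (lazy) (captured); then a non-whitespace character (captured as 'key'); then 3 to 4 of any character (lazy).
`re.search` scans for the first position where the pattern succeeds.
The match spans [6:15] → 'coGy1pbh4'.
Captured: group 1 = '1', group 2 = 'p'.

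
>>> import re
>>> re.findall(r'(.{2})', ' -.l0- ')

This matches exactly 2 of any character (captured).
Scanning left to right: at [0:2] match ' -', group 1 = ' -'; at [2:4] match '.l', group 1 = '.l'; at [4:6] match '0-', group 1 = '0-'.
With a single group, `findall` returns only what that group captured — 3 items.

[' -', '.l', '0-']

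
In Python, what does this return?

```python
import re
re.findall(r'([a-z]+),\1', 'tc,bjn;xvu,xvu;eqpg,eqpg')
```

A backreference is literal: `\1` must see the identical characters the first group matched.
`findall` collects group 1 from each match (2 total).

['xvu', 'eqpg']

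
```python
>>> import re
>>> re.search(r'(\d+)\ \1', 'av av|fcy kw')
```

None

The backreference `\1` re-matches whatever the first group consumed, character for character.
`re.search` scans for the first position where the pattern succeeds.
Here no position works, so the call returns None.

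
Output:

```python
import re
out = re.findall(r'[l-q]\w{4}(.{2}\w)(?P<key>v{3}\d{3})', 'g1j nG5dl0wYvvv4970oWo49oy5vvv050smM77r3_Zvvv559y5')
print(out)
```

[('0wY', 'vvv497'), ('oy5', 'vvv050'), ('3_Z', 'vvv559')]

Pattern: a character in [l-q], then exactly 4 of a word character; then exactly 2 of any character, then a word character (captured); then exactly 3 of a literal 'v', then exactly 3 of a digit (captured as 'key').
2 groups means each result is a tuple of 2 captured strings — 3 here.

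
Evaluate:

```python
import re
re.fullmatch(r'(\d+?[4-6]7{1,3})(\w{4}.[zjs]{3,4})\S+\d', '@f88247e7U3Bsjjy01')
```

None

`re.fullmatch` requires the pattern to consume the entire string.
Here there's no way to consume every character, so the call returns None.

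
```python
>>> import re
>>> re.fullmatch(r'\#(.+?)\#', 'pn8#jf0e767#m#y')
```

None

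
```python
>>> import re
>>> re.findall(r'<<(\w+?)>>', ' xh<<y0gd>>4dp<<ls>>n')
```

Walking the string: at [3:11] match '<<y0gd>>', group 1 = 'y0gd'; at [14:20] match '<<ls>>', group 1 = 'ls'.
`findall` collects group 1 from each match (2 total).

['y0gd', 'ls']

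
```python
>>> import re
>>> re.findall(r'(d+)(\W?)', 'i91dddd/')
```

The pattern matches one or more of a literal 'd' (captured); then optionally a non-word character (captured).
Matches: at [3:8] match 'dddd/', groups = ('dddd', '/').
With 2 capturing groups, `findall` returns a 2-tuple per match.

[('dddd', '/')]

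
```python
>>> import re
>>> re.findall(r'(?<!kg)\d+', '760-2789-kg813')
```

The negative lookahead/lookbehind blocks any match where the forbidden context is present.
No capturing groups, so `findall` returns the 3 full match strings.

['760', '2789', '13']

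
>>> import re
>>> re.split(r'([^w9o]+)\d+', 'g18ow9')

The pattern matches one or more of any character except [w9o] (captured); then one or more of a digit.
Matches to split on: at [0:3] → 'g18'.
With a capturing group present, the delimiter's captured portion is kept in the result list.

['', 'g1', 'ow9']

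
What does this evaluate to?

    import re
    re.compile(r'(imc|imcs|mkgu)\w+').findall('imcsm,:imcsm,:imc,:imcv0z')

['imc', 'imc', 'imc']

Branches in `(...|...)` are attempted left-to-right; the first branch that allows the whole pattern to succeed is taken.
Walking the string: at [0:5] match 'imcsm', group 1 = 'imc'; at [7:12] match 'imcsm', group 1 = 'imc'; at [19:25] match 'imcv0z', group 1 = 'imc'.
`findall` collects group 1 from each match (3 total).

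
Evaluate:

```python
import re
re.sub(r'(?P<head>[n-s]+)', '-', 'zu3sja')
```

'zu3-ja'

Every occurrence is swapped for '-'.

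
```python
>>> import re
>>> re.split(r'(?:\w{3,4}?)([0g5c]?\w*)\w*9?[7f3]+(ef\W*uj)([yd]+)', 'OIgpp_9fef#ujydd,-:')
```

['', 'pp_9', 'ef#uj', 'ydd', ',-:']

This matches 3 to 4 of a word character (lazy) (non-capturing group); then optionally one of [0g5c], then zero or more of a word character (captured); then zero or more of a word character, then optionally a literal '9', then one or more of one of [7f3]; then the literal 'ef', then zero or more of a non-word character, then the literal 'uj' (captured); then one or more of one of [yd] (captured).
The `?` after the quantifier makes it lazy — it takes as little as possible before letting the rest of the pattern try.
Matches to split on: at [0:16] → 'OIgpp_9fef#ujydd'.
`re.split` interleaves the captured-group text with the surrounding fragments.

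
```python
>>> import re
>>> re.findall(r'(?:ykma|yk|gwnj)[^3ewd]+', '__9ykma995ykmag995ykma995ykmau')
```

With no groups in the pattern, `findall` gives back each whole match — 1 here.

['ykma995ykmag995ykma995ykmau']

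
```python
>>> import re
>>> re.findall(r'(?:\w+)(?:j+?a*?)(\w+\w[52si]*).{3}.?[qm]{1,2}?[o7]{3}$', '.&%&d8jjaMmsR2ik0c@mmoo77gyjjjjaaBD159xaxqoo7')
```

['aaBD159']

Lazy quantifiers expand one character at a time until the remainder of the pattern can match.
`findall` collects group 1 from the one match (1 total).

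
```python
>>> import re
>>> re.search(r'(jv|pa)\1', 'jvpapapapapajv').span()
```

(2, 6)

A backreference is literal: `\1` must see the identical characters the first group matched.
The match spans [2:6] → 'papa'.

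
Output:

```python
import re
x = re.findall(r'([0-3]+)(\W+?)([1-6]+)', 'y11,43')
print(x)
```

The pattern matches one or more of a character in [0-3] (captured); then one or more of a non-word character (lazy) (captured); then one or more of a character in [1-6] (captured).
`findall` packs the 3 group values into a tuple for every match.

[('11', ',', '43')]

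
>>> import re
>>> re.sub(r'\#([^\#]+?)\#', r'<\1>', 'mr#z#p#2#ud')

'mr<z>p<2>ud'

Matches: at [2:5] → '#z#'; at [6:9] → '#2#'.
Each match is replaced using the text its own group 1 captured.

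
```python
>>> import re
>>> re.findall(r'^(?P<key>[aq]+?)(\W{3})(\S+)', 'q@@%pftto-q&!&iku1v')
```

Pattern: anchored at the start of the string; then one or more of one of [aq] (lazy) (captured as 'key'); then exactly 3 of a non-word character (captured); then one or more of a non-whitespace character (captured).
`findall` packs the 3 group values into a tuple for every match.

[('q', '@@%', 'pftto-q&!&iku1v')]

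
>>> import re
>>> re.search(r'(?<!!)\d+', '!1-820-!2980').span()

(3, 6)

Because the assertion is negative and zero-width, positions next to the forbidden text are skipped.
Unlike `match`, `search` isn't anchored — it looks for the pattern anywhere in the string.
The match spans [3:6] → '820'.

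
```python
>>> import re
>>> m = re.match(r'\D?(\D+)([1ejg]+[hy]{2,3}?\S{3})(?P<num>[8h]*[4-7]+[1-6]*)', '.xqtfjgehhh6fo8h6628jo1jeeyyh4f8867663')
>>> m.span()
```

(0, 19)

The pattern matches optionally a non-digit; then one or more of a non-digit (captured); then one or more of one of [1ejg], then 2 to 3 of one of [hy] (lazy), then exactly 3 of a non-whitespace character (captured); then zero or more of one of [8h], then one or more of a character in [4-7], then zero or more of a character in [1-6] (captured as 'num').
`re.match` only tries the pattern at the start of the string.
The match spans [0:19] → '.xqtfjgehhh6fo8h662'.
Captured: group 1 = 'xqtfjg', group 2 = 'ehhh6fo', group 3 = '8h662'.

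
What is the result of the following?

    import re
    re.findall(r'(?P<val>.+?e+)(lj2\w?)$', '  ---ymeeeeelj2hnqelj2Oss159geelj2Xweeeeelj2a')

This matches one or more of any character (lazy), then one or more of the literal 'e' (captured as 'val'); then the literal 'lj2', then optionally a word character (captured); then anchored at the end.
Walking the string: at [0:45] match '  ---ymeeeeelj2hnqelj2Oss159geelj2Xweeeeelj2a', groups = ('  ---ymeeeeelj2hnqelj2Oss159geelj2Xweeeee', 'lj2a').
`findall` packs the 2 group values into a tuple for every match.

[('  ---ymeeeeelj2hnqelj2Oss159geelj2Xweeeee', 'lj2a')]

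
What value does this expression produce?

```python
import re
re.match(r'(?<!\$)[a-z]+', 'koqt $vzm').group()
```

`(?!…)`/`(?<!…)` only lets a position through if the neighbouring text does NOT match; no characters are consumed.
`re.match` only tries the pattern at the start of the string.
The match spans [0:4] → 'koqt'.

'koqt'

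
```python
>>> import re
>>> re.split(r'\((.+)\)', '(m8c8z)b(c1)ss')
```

Because the pattern has a capturing group, `split` also inserts each captured text between the pieces.

['', 'm8c8z)b(c1', 'ss']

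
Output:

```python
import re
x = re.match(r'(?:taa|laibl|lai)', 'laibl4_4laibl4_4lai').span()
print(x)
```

(0, 5)

The regex engine tests alternatives in the order written; an earlier branch that matches wins even if a later one would match more.
`match` is anchored at position 0; if the pattern doesn't fit there, it returns None.
The match spans [0:5] → 'laibl'.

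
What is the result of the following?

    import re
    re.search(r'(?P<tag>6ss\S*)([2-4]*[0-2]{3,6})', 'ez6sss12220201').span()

Pattern: the literal '6s', then a literal 's', then zero or more of a non-whitespace character (captured as 'tag'); then zero or more of a character in [2-4], then 3 to 6 of a character in [0-2] (captured).
`search` walks the string left to right and returns the first match it finds.
The match spans [2:14] → '6sss12220201'.
Captured: group 1 = '6sss12220', group 2 = '201'.

(2, 14)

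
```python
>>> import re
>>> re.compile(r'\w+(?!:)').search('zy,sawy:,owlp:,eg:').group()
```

The negative lookaround is zero-width — it rules out positions where the adjacent text would match, without consuming anything.
The match spans [0:2] → 'zy'.

'zy'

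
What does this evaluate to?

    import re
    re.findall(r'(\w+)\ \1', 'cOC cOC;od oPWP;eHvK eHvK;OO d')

['cOC', 'eHvK']

The backreference `\1` re-matches whatever the first group consumed, character for character.
Walking the string: at [0:7] match 'cOC cOC', group 1 = 'cOC'; at [16:25] match 'eHvK eHvK', group 1 = 'eHvK'.
Because there's exactly one group, `findall` drops the full match and keeps group 1 from each hit.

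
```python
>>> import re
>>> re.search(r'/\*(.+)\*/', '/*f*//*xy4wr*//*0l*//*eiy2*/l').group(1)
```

'f*//*xy4wr*//*0l*//*eiy2'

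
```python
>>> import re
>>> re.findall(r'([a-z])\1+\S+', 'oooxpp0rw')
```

['o']

After group 1 captures some text, `\1` only succeeds where that same text appears again.
With a single group, `findall` returns only what that group captured — 1 item.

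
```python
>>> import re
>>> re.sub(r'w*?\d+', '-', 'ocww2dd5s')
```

'oc-dd-s'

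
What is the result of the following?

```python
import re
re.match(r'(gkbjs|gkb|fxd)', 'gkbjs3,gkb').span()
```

(0, 5)

Alternation isn't longest-match — the leftmost alternative that fits at this position is chosen.
With `match`, the pattern is implicitly anchored at the beginning.
The match spans [0:5] → 'gkbjs'.
Captured: group 1 = 'gkbjs'.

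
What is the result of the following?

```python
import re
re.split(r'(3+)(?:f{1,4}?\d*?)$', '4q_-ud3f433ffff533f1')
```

['4q_-ud3f433ffff5', '33', '']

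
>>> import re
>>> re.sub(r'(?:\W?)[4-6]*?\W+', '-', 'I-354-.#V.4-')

This matches optionally a non-word character (non-capturing group); then zero or more of a character in [4-6] (lazy), then one or more of a non-word character.
Every occurrence is swapped for '-'.

'I-3-V-'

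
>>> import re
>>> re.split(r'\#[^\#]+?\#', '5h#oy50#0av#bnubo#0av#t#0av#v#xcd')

['5h', '0av', '0av', '0av', 'xcd']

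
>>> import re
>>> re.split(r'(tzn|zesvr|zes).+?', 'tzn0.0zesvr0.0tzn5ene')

['', 'tzn', '.0', 'zesvr', '.0', 'tzn', 'ene']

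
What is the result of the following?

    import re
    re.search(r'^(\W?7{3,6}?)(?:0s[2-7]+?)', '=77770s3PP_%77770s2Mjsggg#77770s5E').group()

'=77770s3'

The match spans [0:8] → '=77770s3'.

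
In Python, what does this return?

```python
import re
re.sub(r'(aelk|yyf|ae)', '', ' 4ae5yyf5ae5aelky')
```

' 4555y'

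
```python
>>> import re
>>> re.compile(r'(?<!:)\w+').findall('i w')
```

['i', 'w']

Because the assertion is negative and zero-width, positions next to the forbidden text are skipped.
With no groups in the pattern, `findall` gives back each whole match — 2 here.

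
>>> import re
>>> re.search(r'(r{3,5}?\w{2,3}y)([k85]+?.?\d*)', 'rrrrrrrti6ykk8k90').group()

'rrrrrti6ykk8'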